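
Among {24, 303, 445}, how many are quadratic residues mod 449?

(24/449) = -1 → non-residue.
(303/449) = -1 → non-residue.
(445/449) = +1 → QR.
Total quadratic residues among the 3: 1.

1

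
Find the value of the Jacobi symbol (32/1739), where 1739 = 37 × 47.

-1

Pull out 2^5: since 1739 ≡ 3 (mod 8), (2/1739) = -1, so (2/1739)^5 = -1.
Reached (1/1739) = 1. Collecting the sign flips along the way, the symbol is -1.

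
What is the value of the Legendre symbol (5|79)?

Euler's criterion: (5/79) ≡ 5^39 (mod 79).
5^2 ≡ 25 (mod 79)
5^4 ≡ 72 (mod 79)
5^8 ≡ 49 (mod 79)
5^16 ≡ 31 (mod 79)
5^32 ≡ 13 (mod 79)
5^39 = 5^(32+4+2+1) ≡ 1 (mod 79).
Result is 1, so (5/79) = 1.

1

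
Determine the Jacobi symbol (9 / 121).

Reciprocity: 9 ≡ 1 and 121 ≡ 1 (mod 4), so (9/121) = +(121/9).
Reduce top mod 9: now compute (4/9).
Pull out 2^2: since 9 ≡ 1 (mod 8), (2/9) = +1, so (2/9)^2 = +1.
Reached (1/9) = 1. Collecting the sign flips along the way, the symbol is +1.

1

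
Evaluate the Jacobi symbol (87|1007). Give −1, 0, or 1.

Reciprocity: 87 ≡ 3 and 1007 ≡ 3 (mod 4), so (87/1007) = −(1007/87).
Reduce top mod 87: now compute (50/87).
Pull out 2: since 87 ≡ 7 (mod 8), (2/87) = +1.
Reciprocity: 25 ≡ 1 and 87 ≡ 3 (mod 4), so (25/87) = +(87/25).
Reduce top mod 25: now compute (12/25).
Pull out 2^2: since 25 ≡ 1 (mod 8), (2/25) = +1, so (2/25)^2 = +1.
Reciprocity: 3 ≡ 3 and 25 ≡ 1 (mod 4), so (3/25) = +(25/3).
Reduce top mod 3: now compute (1/3).
Reached (1/3) = 1. Collecting the sign flips along the way, the symbol is -1.

-1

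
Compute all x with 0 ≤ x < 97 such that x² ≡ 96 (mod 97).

22, 75

97 ≡ 1 (mod 4), so we find a root by search.
Trying successive values, 22² = 484 ≡ 96 (mod 97). The other root is 97 − 22 = 75.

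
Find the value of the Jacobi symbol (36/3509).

Pull out 2^2: since 3509 ≡ 5 (mod 8), (2/3509) = -1, so (2/3509)^2 = +1.
Reciprocity: 9 ≡ 1 and 3509 ≡ 1 (mod 4), so (9/3509) = +(3509/9).
Reduce top mod 9: now compute (8/9).
Pull out 2^3: since 9 ≡ 1 (mod 8), (2/9) = +1, so (2/9)^3 = +1.
Reached (1/9) = 1. Collecting the sign flips along the way, the symbol is +1.

1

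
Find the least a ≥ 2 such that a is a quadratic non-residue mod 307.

(2/307) = −1, so 2 is the smallest positive non-residue mod 307.

2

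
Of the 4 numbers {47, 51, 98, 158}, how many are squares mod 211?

2

(47/211) = +1 → QR.
(51/211) = +1 → QR.
(98/211) = -1 → non-residue.
(158/211) = -1 → non-residue.
Total quadratic residues among the 4: 2.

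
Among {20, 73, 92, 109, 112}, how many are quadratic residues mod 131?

(20/131) = +1 → QR.
(73/131) = -1 → non-residue.
(92/131) = -1 → non-residue.
(109/131) = +1 → QR.
(112/131) = +1 → QR.
Total quadratic residues among the 5: 3.

3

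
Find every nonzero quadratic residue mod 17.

1 2 4 8 9 13 15 16

Square k = 1,…,8 (k and 17−k give the same square):
1²=1, 2²=4, 3²=9, 4²=16, 5²≡8, 6²≡2, 7²≡15, 8²≡13 (mod 17).
So the quadratic residues mod 17 are {1, 2, 4, 8, 9, 13, 15, 16}.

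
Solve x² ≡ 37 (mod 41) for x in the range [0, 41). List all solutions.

41 ≡ 1 (mod 4), so we find a root by search.
Trying successive values, 18² = 324 ≡ 37 (mod 41). The other root is 41 − 18 = 23.

18, 23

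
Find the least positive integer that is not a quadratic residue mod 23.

5

(2/23) = +1, so 2 is a residue.
(3/23) = +1, so 3 is a residue.
(4/23) = +1, so 4 is a residue.
(5/23) = −1, so 5 is the smallest positive non-residue mod 23.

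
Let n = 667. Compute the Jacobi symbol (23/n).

0

Reciprocity: 23 ≡ 3 and 667 ≡ 3 (mod 4), so (23/667) = −(667/23).
Reduce top mod 23: now compute (0/23).
Top reduces to 0: gcd > 1, so the symbol is 0.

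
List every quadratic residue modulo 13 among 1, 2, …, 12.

Square k = 1,…,6 (k and 13−k give the same square):
1²=1, 2²=4, 3²=9, 4²≡3, 5²≡12, 6²≡10 (mod 13).
So the quadratic residues mod 13 are {1, 3, 4, 9, 10, 12}.

1, 3, 4, 9, 10, 12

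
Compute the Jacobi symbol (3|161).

Reciprocity: 3 ≡ 3 and 161 ≡ 1 (mod 4), so (3/161) = +(161/3).
Reduce top mod 3: now compute (2/3).
Pull out 2: since 3 ≡ 3 (mod 8), (2/3) = -1.
Reached (1/3) = 1. Collecting the sign flips along the way, the symbol is -1.

-1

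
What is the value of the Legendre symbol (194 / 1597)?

1

Pull out 2: since 1597 ≡ 5 (mod 8), (2/1597) = -1.
Reciprocity: 97 ≡ 1 and 1597 ≡ 1 (mod 4), so (97/1597) = +(1597/97).
Reduce top mod 97: now compute (45/97).
Reciprocity: 45 ≡ 1 and 97 ≡ 1 (mod 4), so (45/97) = +(97/45).
Reduce top mod 45: now compute (7/45).
Reciprocity: 7 ≡ 3 and 45 ≡ 1 (mod 4), so (7/45) = +(45/7).
Reduce top mod 7: now compute (3/7).
Reciprocity: 3 ≡ 3 and 7 ≡ 3 (mod 4), so (3/7) = −(7/3).
Reduce top mod 3: now compute (1/3).
Reached (1/3) = 1. Collecting the sign flips along the way, the symbol is +1.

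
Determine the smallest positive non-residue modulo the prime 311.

11

(2/311) = +1, so 2 is a residue.
(3/311) = +1, so 3 is a residue.
(4/311) = +1, so 4 is a residue.
(5/311) = +1, so 5 is a residue.
(6/311) = +1, so 6 is a residue.
(7/311) = +1, so 7 is a residue.
(8/311) = +1, so 8 is a residue.
(9/311) = +1, so 9 is a residue.
(10/311) = +1, so 10 is a residue.
(11/311) = −1, so 11 is the smallest positive non-residue mod 311.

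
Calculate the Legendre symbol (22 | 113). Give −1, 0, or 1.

1

Pull out 2: since 113 ≡ 1 (mod 8), (2/113) = +1.
Reciprocity: 11 ≡ 3 and 113 ≡ 1 (mod 4), so (11/113) = +(113/11).
Reduce top mod 11: now compute (3/11).
Reciprocity: 3 ≡ 3 and 11 ≡ 3 (mod 4), so (3/11) = −(11/3).
Reduce top mod 3: now compute (2/3).
Pull out 2: since 3 ≡ 3 (mod 8), (2/3) = -1.
Reached (1/3) = 1. Collecting the sign flips along the way, the symbol is +1.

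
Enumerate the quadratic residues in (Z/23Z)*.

1 2 3 4 6 8 9 12 13 16 18

Square k = 1,…,11 (k and 23−k give the same square):
1²=1, 2²=4, 3²=9, 4²=16, 5²≡2, 6²≡13, 7²≡3, 8²≡18, 9²≡12, 10²≡8, 11²≡6 (mod 23).
So the quadratic residues mod 23 are {1, 2, 3, 4, 6, 8, 9, 12, 13, 16, 18}.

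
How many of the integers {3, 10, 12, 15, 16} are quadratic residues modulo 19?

1

(3/19) = -1 → non-residue.
(10/19) = -1 → non-residue.
(12/19) = -1 → non-residue.
(15/19) = -1 → non-residue.
(16/19) = +1 → QR.
Total quadratic residues among the 5: 1.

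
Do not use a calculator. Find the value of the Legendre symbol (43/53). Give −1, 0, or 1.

1

Euler's criterion: (43/53) ≡ 43^26 (mod 53).
43^2 ≡ 47 (mod 53)
43^4 ≡ 36 (mod 53)
43^8 ≡ 24 (mod 53)
43^16 ≡ 46 (mod 53)
43^26 = 43^(16+8+2) ≡ 1 (mod 53).
Result is 1, so (43/53) = 1.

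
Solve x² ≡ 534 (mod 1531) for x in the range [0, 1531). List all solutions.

Since 1531 ≡ 3 (mod 4), a square root of 534 is 534^((1531+1)/4) = 534^383 mod 1531.
Repeated squaring: 534^2≡390, 534^4≡531, 534^8≡257, 534^16≡216, 534^32≡726, 534^64≡412, 534^128≡1334, 534^256≡534 (mod 1531).
534^383 = 534^(256+64+32+16+8+4+2+1) ≡ 1334 (mod 1531).
Check: 1334² = 1779556 ≡ 534 (mod 1531). The two roots are 197 and 1334.

197, 1334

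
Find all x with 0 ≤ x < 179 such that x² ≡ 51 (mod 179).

Since 179 ≡ 3 (mod 4), a square root of 51 is 51^((179+1)/4) = 51^45 mod 179.
Repeated squaring: 51^2≡95, 51^4≡75, 51^8≡76, 51^16≡48, 51^32≡156 (mod 179).
51^45 = 51^(32+8+4+1) ≡ 87 (mod 179).
Check: 87² = 7569 ≡ 51 (mod 179). The two roots are 87 and 92.

87, 92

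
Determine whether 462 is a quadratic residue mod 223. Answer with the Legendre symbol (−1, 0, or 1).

First reduce: 462 ≡ 16 (mod 223).
Pull out 2^4: since 223 ≡ 7 (mod 8), (2/223) = +1, so (2/223)^4 = +1.
Reached (1/223) = 1. Collecting the sign flips along the way, the symbol is +1.

1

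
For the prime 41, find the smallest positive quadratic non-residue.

(2/41) = +1, so 2 is a residue.
(3/41) = −1, so 3 is the smallest positive non-residue mod 41.

3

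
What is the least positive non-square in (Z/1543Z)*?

(2/1543) = +1, so 2 is a residue.
(3/1543) = −1, so 3 is the smallest positive non-residue mod 1543.

3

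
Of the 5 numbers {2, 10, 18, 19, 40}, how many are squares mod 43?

(2/43) = -1 → non-residue.
(10/43) = +1 → QR.
(18/43) = -1 → non-residue.
(19/43) = -1 → non-residue.
(40/43) = +1 → QR.
Total quadratic residues among the 5: 2.

2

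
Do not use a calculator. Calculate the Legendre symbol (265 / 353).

1

Reciprocity: 265 ≡ 1 and 353 ≡ 1 (mod 4), so (265/353) = +(353/265).
Reduce top mod 265: now compute (88/265).
Pull out 2^3: since 265 ≡ 1 (mod 8), (2/265) = +1, so (2/265)^3 = +1.
Reciprocity: 11 ≡ 3 and 265 ≡ 1 (mod 4), so (11/265) = +(265/11).
Reduce top mod 11: now compute (1/11).
Reached (1/11) = 1. Collecting the sign flips along the way, the symbol is +1.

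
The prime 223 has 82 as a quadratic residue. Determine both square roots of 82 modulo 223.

64, 159

Since 223 ≡ 3 (mod 4), a square root of 82 is 82^((223+1)/4) = 82^56 mod 223.
Repeated squaring: 82^2≡34, 82^4≡41, 82^8≡120, 82^16≡128, 82^32≡105 (mod 223).
82^56 = 82^(32+16+8) ≡ 64 (mod 223).
Check: 64² = 4096 ≡ 82 (mod 223). The two roots are 64 and 159.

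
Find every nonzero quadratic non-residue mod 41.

Square k = 1,…,20 (k and 41−k give the same square):
1²=1, 2²=4, 3²=9, 4²=16, 5²=25, 6²=36, 7²≡8, 8²≡23, 9²≡40, 10²≡18, 11²≡39, 12²≡21, 13²≡5, 14²≡32, 15²≡20, 16²≡10, 17²≡2, 18²≡37, 19²≡33, 20²≡31 (mod 41).
The residues are {1, 2, 4, 5, 8, 9, 10, 16, 18, 20, 21, 23, 25, 31, 32, 33, 36, 37, 39, 40}; the non-residues are the remaining 20 nonzero classes.

3 6 7 11 12 13 14 15 17 19 22 24 26 27 28 29 30 34 35 38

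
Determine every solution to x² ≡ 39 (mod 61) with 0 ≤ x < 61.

61 ≡ 1 (mod 4), so we find a root by search.
Trying successive values, 10² = 100 ≡ 39 (mod 61). The other root is 61 − 10 = 51.

10, 51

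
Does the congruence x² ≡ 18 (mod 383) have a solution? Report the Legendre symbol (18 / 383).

1

Pull out 2: since 383 ≡ 7 (mod 8), (2/383) = +1.
Reciprocity: 9 ≡ 1 and 383 ≡ 3 (mod 4), so (9/383) = +(383/9).
Reduce top mod 9: now compute (5/9).
Reciprocity: 5 ≡ 1 and 9 ≡ 1 (mod 4), so (5/9) = +(9/5).
Reduce top mod 5: now compute (4/5).
Pull out 2^2: since 5 ≡ 5 (mod 8), (2/5) = -1, so (2/5)^2 = +1.
Reached (1/5) = 1. Collecting the sign flips along the way, the symbol is +1.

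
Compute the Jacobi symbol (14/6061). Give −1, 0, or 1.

Pull out 2: since 6061 ≡ 5 (mod 8), (2/6061) = -1.
Reciprocity: 7 ≡ 3 and 6061 ≡ 1 (mod 4), so (7/6061) = +(6061/7).
Reduce top mod 7: now compute (6/7).
Pull out 2: since 7 ≡ 7 (mod 8), (2/7) = +1.
Reciprocity: 3 ≡ 3 and 7 ≡ 3 (mod 4), so (3/7) = −(7/3).
Reduce top mod 3: now compute (1/3).
Reached (1/3) = 1. Collecting the sign flips along the way, the symbol is +1.

1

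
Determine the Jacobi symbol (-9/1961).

1

First reduce: -9 ≡ 1952 (mod 1961).
Pull out 2^5: since 1961 ≡ 1 (mod 8), (2/1961) = +1, so (2/1961)^5 = +1.
Reciprocity: 61 ≡ 1 and 1961 ≡ 1 (mod 4), so (61/1961) = +(1961/61).
Reduce top mod 61: now compute (9/61).
Reciprocity: 9 ≡ 1 and 61 ≡ 1 (mod 4), so (9/61) = +(61/9).
Reduce top mod 9: now compute (7/9).
Reciprocity: 7 ≡ 3 and 9 ≡ 1 (mod 4), so (7/9) = +(9/7).
Reduce top mod 7: now compute (2/7).
Pull out 2: since 7 ≡ 7 (mod 8), (2/7) = +1.
Reached (1/7) = 1. Collecting the sign flips along the way, the symbol is +1.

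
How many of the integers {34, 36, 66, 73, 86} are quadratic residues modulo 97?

(34/97) = -1 → non-residue.
(36/97) = +1 → QR.
(66/97) = +1 → QR.
(73/97) = +1 → QR.
(86/97) = +1 → QR.
Total quadratic residues among the 5: 4.

4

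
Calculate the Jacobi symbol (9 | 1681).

1

Reciprocity: 9 ≡ 1 and 1681 ≡ 1 (mod 4), so (9/1681) = +(1681/9).
Reduce top mod 9: now compute (7/9).
Reciprocity: 7 ≡ 3 and 9 ≡ 1 (mod 4), so (7/9) = +(9/7).
Reduce top mod 7: now compute (2/7).
Pull out 2: since 7 ≡ 7 (mod 8), (2/7) = +1.
Reached (1/7) = 1. Collecting the sign flips along the way, the symbol is +1.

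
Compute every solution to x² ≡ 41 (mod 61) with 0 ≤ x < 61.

61 ≡ 1 (mod 4), so we find a root by search.
Trying successive values, 23² = 529 ≡ 41 (mod 61). The other root is 61 − 23 = 38.

23, 38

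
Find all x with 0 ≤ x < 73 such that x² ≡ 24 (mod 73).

73 ≡ 1 (mod 4), so we find a root by search.
Trying successive values, 30² = 900 ≡ 24 (mod 73). The other root is 73 − 30 = 43.

30, 43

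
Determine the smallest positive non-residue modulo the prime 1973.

2

(2/1973) = −1, so 2 is the smallest positive non-residue mod 1973.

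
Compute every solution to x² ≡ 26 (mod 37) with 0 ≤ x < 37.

37 ≡ 1 (mod 4), so we find a root by search.
Trying successive values, 10² = 100 ≡ 26 (mod 37). The other root is 37 − 10 = 27.

10, 27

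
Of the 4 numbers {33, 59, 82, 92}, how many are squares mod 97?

1

(33/97) = +1 → QR.
(59/97) = -1 → non-residue.
(82/97) = -1 → non-residue.
(92/97) = -1 → non-residue.
Total quadratic residues among the 4: 1.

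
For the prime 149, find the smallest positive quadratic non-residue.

2

(2/149) = −1, so 2 is the smallest positive non-residue mod 149.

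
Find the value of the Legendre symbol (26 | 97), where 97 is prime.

Euler's criterion: (26/97) ≡ 26^48 (mod 97).
26^2 ≡ 94 (mod 97)
26^4 ≡ 9 (mod 97)
26^8 ≡ 81 (mod 97)
26^16 ≡ 62 (mod 97)
26^32 ≡ 61 (mod 97)
26^48 = 26^(32+16) ≡ 96 (mod 97).
Result is 96 ≡ −1, so (26/97) = −1.

-1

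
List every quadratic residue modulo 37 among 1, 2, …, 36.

1, 3, 4, 7, 9, 10, 11, 12, 16, 21, 25, 26, 27, 28, 30, 33, 34, 36

Square k = 1,…,18 (k and 37−k give the same square):
1²=1, 2²=4, 3²=9, 4²=16, 5²=25, 6²=36, 7²≡12, 8²≡27, 9²≡7, 10²≡26, 11²≡10, 12²≡33, 13²≡21, 14²≡11, 15²≡3, 16²≡34, 17²≡30, 18²≡28 (mod 37).
So the quadratic residues mod 37 are {1, 3, 4, 7, 9, 10, 11, 12, 16, 21, 25, 26, 27, 28, 30, 33, 34, 36}.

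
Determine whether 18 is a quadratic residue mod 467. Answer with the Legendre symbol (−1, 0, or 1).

-1

Pull out 2: since 467 ≡ 3 (mod 8), (2/467) = -1.
Reciprocity: 9 ≡ 1 and 467 ≡ 3 (mod 4), so (9/467) = +(467/9).
Reduce top mod 9: now compute (8/9).
Pull out 2^3: since 9 ≡ 1 (mod 8), (2/9) = +1, so (2/9)^3 = +1.
Reached (1/9) = 1. Collecting the sign flips along the way, the symbol is -1.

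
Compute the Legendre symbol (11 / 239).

Euler's criterion: (11/239) ≡ 11^119 (mod 239).
11^2 ≡ 121 (mod 239)
11^4 ≡ 62 (mod 239)
11^8 ≡ 20 (mod 239)
11^16 ≡ 161 (mod 239)
11^32 ≡ 109 (mod 239)
11^64 ≡ 170 (mod 239)
11^119 = 11^(64+32+16+4+2+1) ≡ 1 (mod 239).
Result is 1, so (11/239) = 1.

1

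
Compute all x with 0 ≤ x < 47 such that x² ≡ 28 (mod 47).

Since 47 ≡ 3 (mod 4), a square root of 28 is 28^((47+1)/4) = 28^12 mod 47.
Repeated squaring: 28^2≡32, 28^4≡37, 28^8≡6 (mod 47).
28^12 = 28^(8+4) ≡ 34 (mod 47).
Check: 34² = 1156 ≡ 28 (mod 47). The two roots are 13 and 34.

13, 34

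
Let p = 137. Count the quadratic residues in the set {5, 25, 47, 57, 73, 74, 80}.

(5/137) = -1 → non-residue.
(25/137) = +1 → QR.
(47/137) = -1 → non-residue.
(57/137) = -1 → non-residue.
(73/137) = +1 → QR.
(74/137) = +1 → QR.
(80/137) = -1 → non-residue.
Total quadratic residues among the 7: 3.

3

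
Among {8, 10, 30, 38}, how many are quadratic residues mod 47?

(8/47) = +1 → QR.
(10/47) = -1 → non-residue.
(30/47) = -1 → non-residue.
(38/47) = -1 → non-residue.
Total quadratic residues among the 4: 1.

1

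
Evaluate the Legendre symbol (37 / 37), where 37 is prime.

0

First reduce: 37 ≡ 0 (mod 37).
Top reduces to 0: gcd > 1, so the symbol is 0.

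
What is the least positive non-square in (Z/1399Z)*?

3

(2/1399) = +1, so 2 is a residue.
(3/1399) = −1, so 3 is the smallest positive non-residue mod 1399.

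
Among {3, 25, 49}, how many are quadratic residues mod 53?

(3/53) = -1 → non-residue.
(25/53) = +1 → QR.
(49/53) = +1 → QR.
Total quadratic residues among the 3: 2.

2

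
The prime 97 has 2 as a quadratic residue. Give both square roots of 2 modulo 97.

14, 83

97 ≡ 1 (mod 4), so we find a root by search.
Trying successive values, 14² = 196 ≡ 2 (mod 97). The other root is 97 − 14 = 83.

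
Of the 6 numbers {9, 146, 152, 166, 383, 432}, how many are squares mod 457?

(9/457) = +1 → QR.
(146/457) = +1 → QR.
(152/457) = +1 → QR.
(166/457) = -1 → non-residue.
(383/457) = -1 → non-residue.
(432/457) = +1 → QR.
Total quadratic residues among the 6: 4.

4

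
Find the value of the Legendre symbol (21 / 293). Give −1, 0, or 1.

1

Reciprocity: 21 ≡ 1 and 293 ≡ 1 (mod 4), so (21/293) = +(293/21).
Reduce top mod 21: now compute (20/21).
Pull out 2^2: since 21 ≡ 5 (mod 8), (2/21) = -1, so (2/21)^2 = +1.
Reciprocity: 5 ≡ 1 and 21 ≡ 1 (mod 4), so (5/21) = +(21/5).
Reduce top mod 5: now compute (1/5).
Reached (1/5) = 1. Collecting the sign flips along the way, the symbol is +1.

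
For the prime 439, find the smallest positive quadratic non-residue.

(2/439) = +1, so 2 is a residue.
(3/439) = −1, so 3 is the smallest positive non-residue mod 439.

3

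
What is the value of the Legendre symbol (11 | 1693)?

-1

Reciprocity: 11 ≡ 3 and 1693 ≡ 1 (mod 4), so (11/1693) = +(1693/11).
Reduce top mod 11: now compute (10/11).
Pull out 2: since 11 ≡ 3 (mod 8), (2/11) = -1.
Reciprocity: 5 ≡ 1 and 11 ≡ 3 (mod 4), so (5/11) = +(11/5).
Reduce top mod 5: now compute (1/5).
Reached (1/5) = 1. Collecting the sign flips along the way, the symbol is -1.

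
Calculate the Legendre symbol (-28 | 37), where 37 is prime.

1

Euler's criterion: (-28/37) ≡ 9^18 (mod 37).
9^2 ≡ 7 (mod 37)
9^4 ≡ 12 (mod 37)
9^8 ≡ 33 (mod 37)
9^16 ≡ 16 (mod 37)
9^18 = 9^(16+2) ≡ 1 (mod 37).
Result is 1, so (-28/37) = 1.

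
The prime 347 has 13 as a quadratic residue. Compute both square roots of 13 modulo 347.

Since 347 ≡ 3 (mod 4), a square root of 13 is 13^((347+1)/4) = 13^87 mod 347.
Repeated squaring: 13^2≡169, 13^4≡107, 13^8≡345, 13^16≡4, 13^32≡16, 13^64≡256 (mod 347).
13^87 = 13^(64+16+4+2+1) ≡ 56 (mod 347).
Check: 56² = 3136 ≡ 13 (mod 347). The two roots are 56 and 291.

56, 291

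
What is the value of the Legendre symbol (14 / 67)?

Euler's criterion: (14/67) ≡ 14^33 (mod 67).
14^2 ≡ 62 (mod 67)
14^4 ≡ 25 (mod 67)
14^8 ≡ 22 (mod 67)
14^16 ≡ 15 (mod 67)
14^32 ≡ 24 (mod 67)
14^33 = 14^(32+1) ≡ 1 (mod 67).
Result is 1, so (14/67) = 1.

1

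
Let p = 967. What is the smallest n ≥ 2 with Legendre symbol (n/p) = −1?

(2/967) = +1, so 2 is a residue.
(3/967) = −1, so 3 is the smallest positive non-residue mod 967.

3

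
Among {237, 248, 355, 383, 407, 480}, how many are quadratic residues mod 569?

(237/569) = -1 → non-residue.
(248/569) = -1 → non-residue.
(355/569) = +1 → QR.
(383/569) = +1 → QR.
(407/569) = +1 → QR.
(480/569) = -1 → non-residue.
Total quadratic residues among the 6: 3.

3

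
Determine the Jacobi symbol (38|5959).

Pull out 2: since 5959 ≡ 7 (mod 8), (2/5959) = +1.
Reciprocity: 19 ≡ 3 and 5959 ≡ 3 (mod 4), so (19/5959) = −(5959/19).
Reduce top mod 19: now compute (12/19).
Pull out 2^2: since 19 ≡ 3 (mod 8), (2/19) = -1, so (2/19)^2 = +1.
Reciprocity: 3 ≡ 3 and 19 ≡ 3 (mod 4), so (3/19) = −(19/3).
Reduce top mod 3: now compute (1/3).
Reached (1/3) = 1. Collecting the sign flips along the way, the symbol is +1.

1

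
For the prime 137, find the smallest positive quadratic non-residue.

3

(2/137) = +1, so 2 is a residue.
(3/137) = −1, so 3 is the smallest positive non-residue mod 137.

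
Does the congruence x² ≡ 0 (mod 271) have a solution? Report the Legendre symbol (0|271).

0

Top reduces to 0: gcd > 1, so the symbol is 0.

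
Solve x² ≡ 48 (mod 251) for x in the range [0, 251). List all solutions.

53, 198

Since 251 ≡ 3 (mod 4), a square root of 48 is 48^((251+1)/4) = 48^63 mod 251.
Repeated squaring: 48^2≡45, 48^4≡17, 48^8≡38, 48^16≡189, 48^32≡79 (mod 251).
48^63 = 48^(32+16+8+4+2+1) ≡ 198 (mod 251).
Check: 198² = 39204 ≡ 48 (mod 251). The two roots are 53 and 198.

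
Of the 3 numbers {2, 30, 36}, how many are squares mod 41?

(2/41) = +1 → QR.
(30/41) = -1 → non-residue.
(36/41) = +1 → QR.
Total quadratic residues among the 3: 2.

2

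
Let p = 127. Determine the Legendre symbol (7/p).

-1

Euler's criterion: (7/127) ≡ 7^63 (mod 127).
7^2 ≡ 49 (mod 127)
7^4 ≡ 115 (mod 127)
7^8 ≡ 17 (mod 127)
7^16 ≡ 35 (mod 127)
7^32 ≡ 82 (mod 127)
7^63 = 7^(32+16+8+4+2+1) ≡ 126 (mod 127).
Result is 126 ≡ −1, so (7/127) = −1.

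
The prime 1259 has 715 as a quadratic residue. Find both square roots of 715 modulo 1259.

Since 1259 ≡ 3 (mod 4), a square root of 715 is 715^((1259+1)/4) = 715^315 mod 1259.
Repeated squaring: 715^2≡71, 715^4≡5, 715^8≡25, 715^16≡625, 715^32≡335, 715^64≡174, 715^128≡60, 715^256≡1082 (mod 1259).
715^315 = 715^(256+32+16+8+2+1) ≡ 140 (mod 1259).
Check: 140² = 19600 ≡ 715 (mod 1259). The two roots are 140 and 1119.

140, 1119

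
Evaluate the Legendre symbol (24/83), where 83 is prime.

-1

Pull out 2^3: since 83 ≡ 3 (mod 8), (2/83) = -1, so (2/83)^3 = -1.
Reciprocity: 3 ≡ 3 and 83 ≡ 3 (mod 4), so (3/83) = −(83/3).
Reduce top mod 3: now compute (2/3).
Pull out 2: since 3 ≡ 3 (mod 8), (2/3) = -1.
Reached (1/3) = 1. Collecting the sign flips along the way, the symbol is -1.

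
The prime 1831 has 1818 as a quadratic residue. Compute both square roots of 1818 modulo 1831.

531, 1300

Since 1831 ≡ 3 (mod 4), a square root of 1818 is 1818^((1831+1)/4) = 1818^458 mod 1831.
Repeated squaring: 1818^2≡169, 1818^4≡1096, 1818^8≡80, 1818^16≡907, 1818^32≡530, 1818^64≡757, 1818^128≡1777, 1818^256≡1085 (mod 1831).
1818^458 = 1818^(256+128+64+8+2) ≡ 531 (mod 1831).
Check: 531² = 281961 ≡ 1818 (mod 1831). The two roots are 531 and 1300.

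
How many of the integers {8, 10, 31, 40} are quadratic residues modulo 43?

(8/43) = -1 → non-residue.
(10/43) = +1 → QR.
(31/43) = +1 → QR.
(40/43) = +1 → QR.
Total quadratic residues among the 4: 3.

3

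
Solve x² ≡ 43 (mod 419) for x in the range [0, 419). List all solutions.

Since 419 ≡ 3 (mod 4), a square root of 43 is 43^((419+1)/4) = 43^105 mod 419.
Repeated squaring: 43^2≡173, 43^4≡180, 43^8≡137, 43^16≡333, 43^32≡273, 43^64≡366 (mod 419).
43^105 = 43^(64+32+8+1) ≡ 291 (mod 419).
Check: 291² = 84681 ≡ 43 (mod 419). The two roots are 128 and 291.

128, 291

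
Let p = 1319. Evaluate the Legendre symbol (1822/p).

1

First reduce: 1822 ≡ 503 (mod 1319).
Reciprocity: 503 ≡ 3 and 1319 ≡ 3 (mod 4), so (503/1319) = −(1319/503).
Reduce top mod 503: now compute (313/503).
Reciprocity: 313 ≡ 1 and 503 ≡ 3 (mod 4), so (313/503) = +(503/313).
Reduce top mod 313: now compute (190/313).
Pull out 2: since 313 ≡ 1 (mod 8), (2/313) = +1.
Reciprocity: 95 ≡ 3 and 313 ≡ 1 (mod 4), so (95/313) = +(313/95).
Reduce top mod 95: now compute (28/95).
Pull out 2^2: since 95 ≡ 7 (mod 8), (2/95) = +1, so (2/95)^2 = +1.
Reciprocity: 7 ≡ 3 and 95 ≡ 3 (mod 4), so (7/95) = −(95/7).
Reduce top mod 7: now compute (4/7).
Pull out 2^2: since 7 ≡ 7 (mod 8), (2/7) = +1, so (2/7)^2 = +1.
Reached (1/7) = 1. Collecting the sign flips along the way, the symbol is +1.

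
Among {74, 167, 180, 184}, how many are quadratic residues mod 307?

2

(74/307) = -1 → non-residue.
(167/307) = +1 → QR.
(180/307) = -1 → non-residue.
(184/307) = +1 → QR.
Total quadratic residues among the 4: 2.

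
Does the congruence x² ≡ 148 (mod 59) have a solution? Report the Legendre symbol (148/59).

Euler's criterion: (148/59) ≡ 30^29 (mod 59).
30^2 ≡ 15 (mod 59)
30^4 ≡ 48 (mod 59)
30^8 ≡ 3 (mod 59)
30^16 ≡ 9 (mod 59)
30^29 = 30^(16+8+4+1) ≡ 58 (mod 59).
Result is 58 ≡ −1, so (148/59) = −1.

-1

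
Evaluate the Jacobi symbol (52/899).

Pull out 2^2: since 899 ≡ 3 (mod 8), (2/899) = -1, so (2/899)^2 = +1.
Reciprocity: 13 ≡ 1 and 899 ≡ 3 (mod 4), so (13/899) = +(899/13).
Reduce top mod 13: now compute (2/13).
Pull out 2: since 13 ≡ 5 (mod 8), (2/13) = -1.
Reached (1/13) = 1. Collecting the sign flips along the way, the symbol is -1.

-1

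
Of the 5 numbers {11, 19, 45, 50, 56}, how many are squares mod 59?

(11/59) = -1 → non-residue.
(19/59) = +1 → QR.
(45/59) = +1 → QR.
(50/59) = -1 → non-residue.
(56/59) = -1 → non-residue.
Total quadratic residues among the 5: 2.

2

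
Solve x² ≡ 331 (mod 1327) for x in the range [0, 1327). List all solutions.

316, 1011

Since 1327 ≡ 3 (mod 4), a square root of 331 is 331^((1327+1)/4) = 331^332 mod 1327.
Repeated squaring: 331^2≡747, 331^4≡669, 331^8≡362, 331^16≡998, 331^32≡754, 331^64≡560, 331^128≡428, 331^256≡58 (mod 1327).
331^332 = 331^(256+64+8+4) ≡ 316 (mod 1327).
Check: 316² = 99856 ≡ 331 (mod 1327). The two roots are 316 and 1011.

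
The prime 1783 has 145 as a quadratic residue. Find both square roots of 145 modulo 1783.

Since 1783 ≡ 3 (mod 4), a square root of 145 is 145^((1783+1)/4) = 145^446 mod 1783.
Repeated squaring: 145^2≡1412, 145^4≡350, 145^8≡1256, 145^16≡1364, 145^32≡827, 145^64≡1040, 145^128≡1102, 145^256≡181 (mod 1783).
145^446 = 145^(256+128+32+16+8+4+2) ≡ 853 (mod 1783).
Check: 853² = 727609 ≡ 145 (mod 1783). The two roots are 853 and 930.

853, 930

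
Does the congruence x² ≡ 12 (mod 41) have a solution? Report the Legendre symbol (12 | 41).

-1

Pull out 2^2: since 41 ≡ 1 (mod 8), (2/41) = +1, so (2/41)^2 = +1.
Reciprocity: 3 ≡ 3 and 41 ≡ 1 (mod 4), so (3/41) = +(41/3).
Reduce top mod 3: now compute (2/3).
Pull out 2: since 3 ≡ 3 (mod 8), (2/3) = -1.
Reached (1/3) = 1. Collecting the sign flips along the way, the symbol is -1.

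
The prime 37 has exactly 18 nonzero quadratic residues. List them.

1,3,4,7,9,10,11,12,16,21,25,26,27,28,30,33,34,36

Square k = 1,…,18 (k and 37−k give the same square):
1²=1, 2²=4, 3²=9, 4²=16, 5²=25, 6²=36, 7²≡12, 8²≡27, 9²≡7, 10²≡26, 11²≡10, 12²≡33, 13²≡21, 14²≡11, 15²≡3, 16²≡34, 17²≡30, 18²≡28 (mod 37).
So the quadratic residues mod 37 are {1, 3, 4, 7, 9, 10, 11, 12, 16, 21, 25, 26, 27, 28, 30, 33, 34, 36}.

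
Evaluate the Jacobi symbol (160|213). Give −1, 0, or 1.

1

Pull out 2^5: since 213 ≡ 5 (mod 8), (2/213) = -1, so (2/213)^5 = -1.
Reciprocity: 5 ≡ 1 and 213 ≡ 1 (mod 4), so (5/213) = +(213/5).
Reduce top mod 5: now compute (3/5).
Reciprocity: 3 ≡ 3 and 5 ≡ 1 (mod 4), so (3/5) = +(5/3).
Reduce top mod 3: now compute (2/3).
Pull out 2: since 3 ≡ 3 (mod 8), (2/3) = -1.
Reached (1/3) = 1. Collecting the sign flips along the way, the symbol is +1.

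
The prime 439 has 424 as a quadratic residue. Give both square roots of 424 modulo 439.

Since 439 ≡ 3 (mod 4), a square root of 424 is 424^((439+1)/4) = 424^110 mod 439.
Repeated squaring: 424^2≡225, 424^4≡140, 424^8≡284, 424^16≡319, 424^32≡352, 424^64≡106 (mod 439).
424^110 = 424^(64+32+8+4+2) ≡ 265 (mod 439).
Check: 265² = 70225 ≡ 424 (mod 439). The two roots are 174 and 265.

174, 265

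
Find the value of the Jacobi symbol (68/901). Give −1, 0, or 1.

Pull out 2^2: since 901 ≡ 5 (mod 8), (2/901) = -1, so (2/901)^2 = +1.
Reciprocity: 17 ≡ 1 and 901 ≡ 1 (mod 4), so (17/901) = +(901/17).
Reduce top mod 17: now compute (0/17).
Top reduces to 0: gcd > 1, so the symbol is 0.

0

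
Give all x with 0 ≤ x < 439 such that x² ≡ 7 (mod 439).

165, 274

Since 439 ≡ 3 (mod 4), a square root of 7 is 7^((439+1)/4) = 7^110 mod 439.
Repeated squaring: 7^2≡49, 7^4≡206, 7^8≡292, 7^16≡98, 7^32≡385, 7^64≡282 (mod 439).
7^110 = 7^(64+32+8+4+2) ≡ 274 (mod 439).
Check: 274² = 75076 ≡ 7 (mod 439). The two roots are 165 and 274.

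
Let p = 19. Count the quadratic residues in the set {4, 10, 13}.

1

(4/19) = +1 → QR.
(10/19) = -1 → non-residue.
(13/19) = -1 → non-residue.
Total quadratic residues among the 3: 1.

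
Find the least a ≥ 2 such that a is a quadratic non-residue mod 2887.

3

(2/2887) = +1, so 2 is a residue.
(3/2887) = −1, so 3 is the smallest positive non-residue mod 2887.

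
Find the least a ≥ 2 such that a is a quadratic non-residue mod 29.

(2/29) = −1, so 2 is the smallest positive non-residue mod 29.

2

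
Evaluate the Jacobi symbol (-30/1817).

First reduce: -30 ≡ 1787 (mod 1817).
Reciprocity: 1787 ≡ 3 and 1817 ≡ 1 (mod 4), so (1787/1817) = +(1817/1787).
Reduce top mod 1787: now compute (30/1787).
Pull out 2: since 1787 ≡ 3 (mod 8), (2/1787) = -1.
Reciprocity: 15 ≡ 3 and 1787 ≡ 3 (mod 4), so (15/1787) = −(1787/15).
Reduce top mod 15: now compute (2/15).
Pull out 2: since 15 ≡ 7 (mod 8), (2/15) = +1.
Reached (1/15) = 1. Collecting the sign flips along the way, the symbol is +1.

1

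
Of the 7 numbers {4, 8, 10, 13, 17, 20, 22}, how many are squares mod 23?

(4/23) = +1 → QR.
(8/23) = +1 → QR.
(10/23) = -1 → non-residue.
(13/23) = +1 → QR.
(17/23) = -1 → non-residue.
(20/23) = -1 → non-residue.
(22/23) = -1 → non-residue.
Total quadratic residues among the 7: 3.

3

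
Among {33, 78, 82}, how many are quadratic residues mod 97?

(33/97) = +1 → QR.
(78/97) = -1 → non-residue.
(82/97) = -1 → non-residue.
Total quadratic residues among the 3: 1.

1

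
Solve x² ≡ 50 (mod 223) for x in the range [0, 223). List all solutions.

Since 223 ≡ 3 (mod 4), a square root of 50 is 50^((223+1)/4) = 50^56 mod 223.
Repeated squaring: 50^2≡47, 50^4≡202, 50^8≡218, 50^16≡25, 50^32≡179 (mod 223).
50^56 = 50^(32+16+8) ≡ 148 (mod 223).
Check: 148² = 21904 ≡ 50 (mod 223). The two roots are 75 and 148.

75, 148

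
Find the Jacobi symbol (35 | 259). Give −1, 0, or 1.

0

Reciprocity: 35 ≡ 3 and 259 ≡ 3 (mod 4), so (35/259) = −(259/35).
Reduce top mod 35: now compute (14/35).
Pull out 2: since 35 ≡ 3 (mod 8), (2/35) = -1.
Reciprocity: 7 ≡ 3 and 35 ≡ 3 (mod 4), so (7/35) = −(35/7).
Reduce top mod 7: now compute (0/7).
Top reduces to 0: gcd > 1, so the symbol is 0.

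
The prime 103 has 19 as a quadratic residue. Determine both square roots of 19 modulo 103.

Since 103 ≡ 3 (mod 4), a square root of 19 is 19^((103+1)/4) = 19^26 mod 103.
Repeated squaring: 19^2≡52, 19^4≡26, 19^8≡58, 19^16≡68 (mod 103).
19^26 = 19^(16+8+2) ≡ 15 (mod 103).
Check: 15² = 225 ≡ 19 (mod 103). The two roots are 15 and 88.

15, 88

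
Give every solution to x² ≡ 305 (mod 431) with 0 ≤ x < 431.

167, 264

Since 431 ≡ 3 (mod 4), a square root of 305 is 305^((431+1)/4) = 305^108 mod 431.
Repeated squaring: 305^2≡360, 305^4≡300, 305^8≡352, 305^16≡207, 305^32≡180, 305^64≡75 (mod 431).
305^108 = 305^(64+32+8+4) ≡ 264 (mod 431).
Check: 264² = 69696 ≡ 305 (mod 431). The two roots are 167 and 264.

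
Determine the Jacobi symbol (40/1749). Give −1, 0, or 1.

-1

Pull out 2^3: since 1749 ≡ 5 (mod 8), (2/1749) = -1, so (2/1749)^3 = -1.
Reciprocity: 5 ≡ 1 and 1749 ≡ 1 (mod 4), so (5/1749) = +(1749/5).
Reduce top mod 5: now compute (4/5).
Pull out 2^2: since 5 ≡ 5 (mod 8), (2/5) = -1, so (2/5)^2 = +1.
Reached (1/5) = 1. Collecting the sign flips along the way, the symbol is -1.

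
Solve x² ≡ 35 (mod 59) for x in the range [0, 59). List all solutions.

25, 34

Since 59 ≡ 3 (mod 4), a square root of 35 is 35^((59+1)/4) = 35^15 mod 59.
Repeated squaring: 35^2≡45, 35^4≡19, 35^8≡7 (mod 59).
35^15 = 35^(8+4+2+1) ≡ 25 (mod 59).
Check: 25² = 625 ≡ 35 (mod 59). The two roots are 25 and 34.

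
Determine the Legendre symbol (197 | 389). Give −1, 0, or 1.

-1

Reciprocity: 197 ≡ 1 and 389 ≡ 1 (mod 4), so (197/389) = +(389/197).
Reduce top mod 197: now compute (192/197).
Pull out 2^6: since 197 ≡ 5 (mod 8), (2/197) = -1, so (2/197)^6 = +1.
Reciprocity: 3 ≡ 3 and 197 ≡ 1 (mod 4), so (3/197) = +(197/3).
Reduce top mod 3: now compute (2/3).
Pull out 2: since 3 ≡ 3 (mod 8), (2/3) = -1.
Reached (1/3) = 1. Collecting the sign flips along the way, the symbol is -1.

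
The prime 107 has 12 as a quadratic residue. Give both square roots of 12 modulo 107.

Since 107 ≡ 3 (mod 4), a square root of 12 is 12^((107+1)/4) = 12^27 mod 107.
Repeated squaring: 12^2≡37, 12^4≡85, 12^8≡56, 12^16≡33 (mod 107).
12^27 = 12^(16+8+2+1) ≡ 36 (mod 107).
Check: 36² = 1296 ≡ 12 (mod 107). The two roots are 36 and 71.

36, 71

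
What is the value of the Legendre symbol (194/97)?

0

First reduce: 194 ≡ 0 (mod 97).
Top reduces to 0: gcd > 1, so the symbol is 0.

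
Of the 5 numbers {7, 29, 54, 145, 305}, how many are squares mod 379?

2

(7/379) = -1 → non-residue.
(29/379) = -1 → non-residue.
(54/379) = +1 → QR.
(145/379) = -1 → non-residue.
(305/379) = +1 → QR.
Total quadratic residues among the 5: 2.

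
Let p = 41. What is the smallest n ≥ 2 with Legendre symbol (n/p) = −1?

(2/41) = +1, so 2 is a residue.
(3/41) = −1, so 3 is the smallest positive non-residue mod 41.

3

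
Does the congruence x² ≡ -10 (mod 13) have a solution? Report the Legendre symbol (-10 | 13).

Euler's criterion: (-10/13) ≡ 3^6 (mod 13).
3^2 ≡ 9 (mod 13)
3^4 ≡ 3 (mod 13)
3^6 = 3^(4+2) ≡ 1 (mod 13).
Result is 1, so (-10/13) = 1.

1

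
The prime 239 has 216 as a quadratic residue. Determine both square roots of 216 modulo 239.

107, 132

Since 239 ≡ 3 (mod 4), a square root of 216 is 216^((239+1)/4) = 216^60 mod 239.
Repeated squaring: 216^2≡51, 216^4≡211, 216^8≡67, 216^16≡187, 216^32≡75 (mod 239).
216^60 = 216^(32+16+8+4) ≡ 132 (mod 239).
Check: 132² = 17424 ≡ 216 (mod 239). The two roots are 107 and 132.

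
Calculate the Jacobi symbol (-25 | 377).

First reduce: -25 ≡ 352 (mod 377).
Pull out 2^5: since 377 ≡ 1 (mod 8), (2/377) = +1, so (2/377)^5 = +1.
Reciprocity: 11 ≡ 3 and 377 ≡ 1 (mod 4), so (11/377) = +(377/11).
Reduce top mod 11: now compute (3/11).
Reciprocity: 3 ≡ 3 and 11 ≡ 3 (mod 4), so (3/11) = −(11/3).
Reduce top mod 3: now compute (2/3).
Pull out 2: since 3 ≡ 3 (mod 8), (2/3) = -1.
Reached (1/3) = 1. Collecting the sign flips along the way, the symbol is +1.

1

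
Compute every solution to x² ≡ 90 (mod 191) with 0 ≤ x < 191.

89, 102

Since 191 ≡ 3 (mod 4), a square root of 90 is 90^((191+1)/4) = 90^48 mod 191.
Repeated squaring: 90^2≡78, 90^4≡163, 90^8≡20, 90^16≡18, 90^32≡133 (mod 191).
90^48 = 90^(32+16) ≡ 102 (mod 191).
Check: 102² = 10404 ≡ 90 (mod 191). The two roots are 89 and 102.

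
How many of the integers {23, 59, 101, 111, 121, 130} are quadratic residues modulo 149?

2

(23/149) = -1 → non-residue.
(59/149) = -1 → non-residue.
(101/149) = -1 → non-residue.
(111/149) = -1 → non-residue.
(121/149) = +1 → QR.
(130/149) = +1 → QR.
Total quadratic residues among the 6: 2.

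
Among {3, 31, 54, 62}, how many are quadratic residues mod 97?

4

(3/97) = +1 → QR.
(31/97) = +1 → QR.
(54/97) = +1 → QR.
(62/97) = +1 → QR.
Total quadratic residues among the 4: 4.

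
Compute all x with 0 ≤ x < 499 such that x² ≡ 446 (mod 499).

Since 499 ≡ 3 (mod 4), a square root of 446 is 446^((499+1)/4) = 446^125 mod 499.
Repeated squaring: 446^2≡314, 446^4≡293, 446^8≡21, 446^16≡441, 446^32≡370, 446^64≡174 (mod 499).
446^125 = 446^(64+32+16+8+4+1) ≡ 38 (mod 499).
Check: 38² = 1444 ≡ 446 (mod 499). The two roots are 38 and 461.

38, 461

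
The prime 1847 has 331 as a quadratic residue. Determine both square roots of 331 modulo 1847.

Since 1847 ≡ 3 (mod 4), a square root of 331 is 331^((1847+1)/4) = 331^462 mod 1847.
Repeated squaring: 331^2≡588, 331^4≡355, 331^8≡429, 331^16≡1188, 331^32≡236, 331^64≡286, 331^128≡528, 331^256≡1734 (mod 1847).
331^462 = 331^(256+128+64+8+4+2) ≡ 428 (mod 1847).
Check: 428² = 183184 ≡ 331 (mod 1847). The two roots are 428 and 1419.

428, 1419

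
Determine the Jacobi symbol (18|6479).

1

Pull out 2: since 6479 ≡ 7 (mod 8), (2/6479) = +1.
Reciprocity: 9 ≡ 1 and 6479 ≡ 3 (mod 4), so (9/6479) = +(6479/9).
Reduce top mod 9: now compute (8/9).
Pull out 2^3: since 9 ≡ 1 (mod 8), (2/9) = +1, so (2/9)^3 = +1.
Reached (1/9) = 1. Collecting the sign flips along the way, the symbol is +1.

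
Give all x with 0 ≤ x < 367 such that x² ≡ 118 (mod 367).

Since 367 ≡ 3 (mod 4), a square root of 118 is 118^((367+1)/4) = 118^92 mod 367.
Repeated squaring: 118^2≡345, 118^4≡117, 118^8≡110, 118^16≡356, 118^32≡121, 118^64≡328 (mod 367).
118^92 = 118^(64+16+8+4) ≡ 82 (mod 367).
Check: 82² = 6724 ≡ 118 (mod 367). The two roots are 82 and 285.

82, 285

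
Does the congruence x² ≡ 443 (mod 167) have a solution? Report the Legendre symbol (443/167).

-1

Euler's criterion: (443/167) ≡ 109^83 (mod 167).
109^2 ≡ 24 (mod 167)
109^4 ≡ 75 (mod 167)
109^8 ≡ 114 (mod 167)
109^16 ≡ 137 (mod 167)
109^32 ≡ 65 (mod 167)
109^64 ≡ 50 (mod 167)
109^83 = 109^(64+16+2+1) ≡ 166 (mod 167).
Result is 166 ≡ −1, so (443/167) = −1.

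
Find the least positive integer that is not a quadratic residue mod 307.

2

(2/307) = −1, so 2 is the smallest positive non-residue mod 307.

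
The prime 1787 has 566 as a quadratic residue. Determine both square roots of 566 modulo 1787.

Since 1787 ≡ 3 (mod 4), a square root of 566 is 566^((1787+1)/4) = 566^447 mod 1787.
Repeated squaring: 566^2≡483, 566^4≡979, 566^8≡609, 566^16≡972, 566^32≡1248, 566^64≡1027, 566^128≡399, 566^256≡158 (mod 1787).
566^447 = 566^(256+128+32+16+8+4+2+1) ≡ 444 (mod 1787).
Check: 444² = 197136 ≡ 566 (mod 1787). The two roots are 444 and 1343.

444, 1343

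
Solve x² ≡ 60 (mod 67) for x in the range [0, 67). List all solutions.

23, 44

Since 67 ≡ 3 (mod 4), a square root of 60 is 60^((67+1)/4) = 60^17 mod 67.
Repeated squaring: 60^2≡49, 60^4≡56, 60^8≡54, 60^16≡35 (mod 67).
60^17 = 60^(16+1) ≡ 23 (mod 67).
Check: 23² = 529 ≡ 60 (mod 67). The two roots are 23 and 44.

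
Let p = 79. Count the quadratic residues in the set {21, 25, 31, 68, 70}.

3

(21/79) = +1 → QR.
(25/79) = +1 → QR.
(31/79) = +1 → QR.
(68/79) = -1 → non-residue.
(70/79) = -1 → non-residue.
Total quadratic residues among the 5: 3.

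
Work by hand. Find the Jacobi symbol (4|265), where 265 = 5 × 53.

Pull out 2^2: since 265 ≡ 1 (mod 8), (2/265) = +1, so (2/265)^2 = +1.
Reached (1/265) = 1. Collecting the sign flips along the way, the symbol is +1.

1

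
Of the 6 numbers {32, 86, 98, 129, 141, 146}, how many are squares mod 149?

2

(32/149) = -1 → non-residue.
(86/149) = +1 → QR.
(98/149) = -1 → non-residue.
(129/149) = +1 → QR.
(141/149) = -1 → non-residue.
(146/149) = -1 → non-residue.
Total quadratic residues among the 6: 2.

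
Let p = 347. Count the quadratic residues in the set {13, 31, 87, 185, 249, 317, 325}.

6

(13/347) = +1 → QR.
(31/347) = +1 → QR.
(87/347) = +1 → QR.
(185/347) = +1 → QR.
(249/347) = +1 → QR.
(317/347) = -1 → non-residue.
(325/347) = +1 → QR.
Total quadratic residues among the 7: 6.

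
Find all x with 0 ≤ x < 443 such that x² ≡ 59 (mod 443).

Since 443 ≡ 3 (mod 4), a square root of 59 is 59^((443+1)/4) = 59^111 mod 443.
Repeated squaring: 59^2≡380, 59^4≡425, 59^8≡324, 59^16≡428, 59^32≡225, 59^64≡123 (mod 443).
59^111 = 59^(64+32+8+4+2+1) ≡ 67 (mod 443).
Check: 67² = 4489 ≡ 59 (mod 443). The two roots are 67 and 376.

67, 376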